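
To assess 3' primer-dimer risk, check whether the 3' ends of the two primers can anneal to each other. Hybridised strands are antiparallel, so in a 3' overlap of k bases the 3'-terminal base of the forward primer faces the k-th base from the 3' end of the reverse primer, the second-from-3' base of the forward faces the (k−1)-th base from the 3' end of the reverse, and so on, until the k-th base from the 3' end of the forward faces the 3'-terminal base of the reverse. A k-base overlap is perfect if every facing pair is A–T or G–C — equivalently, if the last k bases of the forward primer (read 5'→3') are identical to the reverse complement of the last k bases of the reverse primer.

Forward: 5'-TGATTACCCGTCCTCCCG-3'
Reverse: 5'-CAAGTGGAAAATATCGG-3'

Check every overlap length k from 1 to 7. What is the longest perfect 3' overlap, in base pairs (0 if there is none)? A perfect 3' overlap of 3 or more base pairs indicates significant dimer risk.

Last 7 bases (5'→3') — forward …CCTCCCG, reverse …ATATCGG.
Reverse complement of the reverse primer's last 7 bases: CCGATAT; its first k bases are the reverse complement of the reverse primer's last k bases, so a perfect k-base overlap needs the forward primer's last k bases to equal them.
Comparing (forward last k vs required): k=1: G vs C ✗; k=2: CG vs CC ✗; k=3: CCG vs CCG ✓; k=4: CCCG vs CCGA ✗; k=5: TCCCG vs CCGAT ✗; k=6: CTCCCG vs CCGATA ✗; k=7: CCTCCCG vs CCGATAT ✗.
Only k = 3 is perfect, so the longest perfect 3' overlap is 3.

Longest perfect overlap: 3 complementary base pairs; significant dimer risk (threshold 3).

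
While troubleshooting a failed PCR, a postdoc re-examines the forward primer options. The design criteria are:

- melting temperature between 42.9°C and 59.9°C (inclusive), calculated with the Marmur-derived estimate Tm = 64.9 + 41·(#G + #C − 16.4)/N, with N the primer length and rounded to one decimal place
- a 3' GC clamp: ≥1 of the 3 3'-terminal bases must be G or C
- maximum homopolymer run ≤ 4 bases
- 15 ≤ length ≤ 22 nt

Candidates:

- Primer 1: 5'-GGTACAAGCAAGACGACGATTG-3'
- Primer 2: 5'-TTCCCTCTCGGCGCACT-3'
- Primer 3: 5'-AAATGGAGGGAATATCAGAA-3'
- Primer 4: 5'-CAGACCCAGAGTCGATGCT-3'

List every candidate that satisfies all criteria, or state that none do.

Primer 1, Primer 2, Primer 3 and Primer 4.

Primer 1 (22 nt, A=8 T=3 G=7 C=4): Tm = 64.9 + 41·(11 − 16.4)/22 = 54.8°C ✓; 3' end TTG has 1 G/C ✓; longest run = 2 ✓; length 22 ✓ — passes.
Primer 2 (17 nt, A=1 T=5 G=3 C=8): Tm = 64.9 + 41·(11 − 16.4)/17 = 51.9°C ✓; 3' end ACT has 1 G/C ✓; longest run = 3 ✓; length 17 ✓ — passes.
Primer 3 (20 nt, A=10 T=3 G=6 C=1): Tm = 64.9 + 41·(7 − 16.4)/20 = 45.6°C ✓; 3' end GAA has 1 G/C ✓; longest run = 3 ✓; length 20 ✓ — passes.
Primer 4 (19 nt, A=5 T=3 G=5 C=6): Tm = 64.9 + 41·(11 − 16.4)/19 = 53.2°C ✓; 3' end GCT has 2 G/C ✓; longest run = 3 ✓; length 19 ✓ — passes.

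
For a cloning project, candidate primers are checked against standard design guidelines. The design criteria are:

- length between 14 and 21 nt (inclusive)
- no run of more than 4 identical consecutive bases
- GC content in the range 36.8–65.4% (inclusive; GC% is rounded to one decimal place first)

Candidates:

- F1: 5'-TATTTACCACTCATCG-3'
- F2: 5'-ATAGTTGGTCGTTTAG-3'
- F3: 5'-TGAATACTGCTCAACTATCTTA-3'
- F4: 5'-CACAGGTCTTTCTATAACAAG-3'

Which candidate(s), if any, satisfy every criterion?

F1 (16 nt, A=4 T=6 G=1 C=5): length 16 ✓; longest run = 3 ✓; GC 6/16 = 37.5% ✓ — passes.
F2 (16 nt, A=3 T=7 G=5 C=1): length 16 ✓; longest run = 3 ✓; GC 6/16 = 37.5% ✓ — passes.
F3 (22 nt, A=7 T=8 G=2 C=5): length 22, outside 14–21 ✗; longest run = 2 ✓; GC 7/22 = 31.8%, outside 36.8–65.4% ✗ — fails.
F4 (21 nt, A=7 T=6 G=3 C=5): length 21 ✓; longest run = 3 ✓; GC 8/21 = 38.1% ✓ — passes.

F1, F2 and F4.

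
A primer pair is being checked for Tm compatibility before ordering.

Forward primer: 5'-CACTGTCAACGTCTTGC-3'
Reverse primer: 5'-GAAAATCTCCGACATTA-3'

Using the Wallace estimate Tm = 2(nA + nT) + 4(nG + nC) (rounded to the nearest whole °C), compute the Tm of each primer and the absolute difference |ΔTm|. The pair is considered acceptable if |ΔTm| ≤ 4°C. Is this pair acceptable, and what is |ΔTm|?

|ΔTm| = 6°C; the pair is not acceptable.

Forward: A=3 T=5 G=3 C=6 → Tm = 2·8 + 4·9 = 52°C.
Reverse: A=7 T=4 G=2 C=4 → Tm = 2·11 + 4·6 = 46°C.
|ΔTm| = |52 − 46| = 6°C, > 4°C.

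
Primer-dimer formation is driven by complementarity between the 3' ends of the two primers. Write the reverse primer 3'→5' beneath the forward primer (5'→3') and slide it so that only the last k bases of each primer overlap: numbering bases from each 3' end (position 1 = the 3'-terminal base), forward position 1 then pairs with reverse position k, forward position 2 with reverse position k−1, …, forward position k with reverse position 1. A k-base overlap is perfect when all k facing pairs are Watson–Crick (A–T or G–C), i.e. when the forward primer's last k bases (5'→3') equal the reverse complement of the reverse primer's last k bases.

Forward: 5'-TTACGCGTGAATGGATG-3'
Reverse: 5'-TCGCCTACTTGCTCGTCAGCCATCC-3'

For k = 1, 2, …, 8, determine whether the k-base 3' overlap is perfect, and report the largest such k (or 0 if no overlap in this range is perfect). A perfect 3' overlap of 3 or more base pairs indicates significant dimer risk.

Last 8 bases (5'→3') — forward …AATGGATG, reverse …AGCCATCC.
Reverse complement of the reverse primer's last 8 bases: GGATGGCT; its first k bases are the reverse complement of the reverse primer's last k bases, so a perfect k-base overlap needs the forward primer's last k bases to equal them.
Comparing (forward last k vs required): k=1: G vs G ✓; k=2: TG vs GG ✗; k=3: ATG vs GGA ✗; k=4: GATG vs GGAT ✗; k=5: GGATG vs GGATG ✓; k=6: TGGATG vs GGATGG ✗; k=7: ATGGATG vs GGATGGC ✗; k=8: AATGGATG vs GGATGGCT ✗.
Perfect overlaps at k = 1, 5; the largest is 5.

Longest perfect overlap: 5 complementary base pairs; significant dimer risk (threshold 3).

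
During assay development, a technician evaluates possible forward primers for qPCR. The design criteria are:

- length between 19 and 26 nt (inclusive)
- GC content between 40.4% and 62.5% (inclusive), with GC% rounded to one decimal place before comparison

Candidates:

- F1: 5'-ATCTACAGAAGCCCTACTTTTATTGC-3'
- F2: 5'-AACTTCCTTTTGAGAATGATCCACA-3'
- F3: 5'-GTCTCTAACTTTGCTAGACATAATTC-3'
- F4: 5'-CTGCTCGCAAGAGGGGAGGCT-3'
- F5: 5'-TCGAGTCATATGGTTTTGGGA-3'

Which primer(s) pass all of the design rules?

F5 only.

F1 (26 nt, A=7 T=9 G=3 C=7): length 26 ✓; GC 10/26 = 38.5%, outside 40.4–62.5% ✗ — fails.
F2 (25 nt, A=8 T=8 G=3 C=6): length 25 ✓; GC 9/25 = 36.0%, outside 40.4–62.5% ✗ — fails.
F3 (26 nt, A=7 T=10 G=3 C=6): length 26 ✓; GC 9/26 = 34.6%, outside 40.4–62.5% ✗ — fails.
F4 (21 nt, A=4 T=3 G=9 C=5): length 21 ✓; GC 14/21 = 66.7%, outside 40.4–62.5% ✗ — fails.
F5 (21 nt, A=4 T=8 G=7 C=2): length 21 ✓; GC 9/21 = 42.9% ✓ — passes.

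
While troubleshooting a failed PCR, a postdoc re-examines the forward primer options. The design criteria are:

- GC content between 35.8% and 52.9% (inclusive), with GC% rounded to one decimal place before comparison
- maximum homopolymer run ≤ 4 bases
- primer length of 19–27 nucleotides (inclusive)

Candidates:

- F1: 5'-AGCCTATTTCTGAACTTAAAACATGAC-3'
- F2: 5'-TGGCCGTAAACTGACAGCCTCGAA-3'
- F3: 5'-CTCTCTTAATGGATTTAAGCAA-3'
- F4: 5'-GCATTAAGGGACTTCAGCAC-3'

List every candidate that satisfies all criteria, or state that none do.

F4 only.

F1 (27 nt, A=10 T=8 G=3 C=6): GC 9/27 = 33.3%, outside 35.8–52.9% ✗; longest run = 4 ✓; length 27 ✓ — fails.
F2 (24 nt, A=7 T=4 G=6 C=7): GC 13/24 = 54.2%, outside 35.8–52.9% ✗; longest run = 3 ✓; length 24 ✓ — fails.
F3 (22 nt, A=7 T=8 G=3 C=4): GC 7/22 = 31.8%, outside 35.8–52.9% ✗; longest run = 3 ✓; length 22 ✓ — fails.
F4 (20 nt, A=6 T=4 G=5 C=5): GC 10/20 = 50.0% ✓; longest run = 3 ✓; length 20 ✓ — passes.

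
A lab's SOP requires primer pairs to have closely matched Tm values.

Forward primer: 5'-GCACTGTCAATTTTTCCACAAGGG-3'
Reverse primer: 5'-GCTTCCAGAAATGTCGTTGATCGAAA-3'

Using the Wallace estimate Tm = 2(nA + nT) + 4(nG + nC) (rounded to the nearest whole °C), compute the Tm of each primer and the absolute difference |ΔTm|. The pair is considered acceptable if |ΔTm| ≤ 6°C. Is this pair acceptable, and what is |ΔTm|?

|ΔTm| = 4°C; the pair is acceptable.

Forward: A=6 T=7 G=5 C=6 → Tm = 2·13 + 4·11 = 70°C.
Reverse: A=8 T=7 G=6 C=5 → Tm = 2·15 + 4·11 = 74°C.
|ΔTm| = |70 − 74| = 4°C, ≤ 6°C.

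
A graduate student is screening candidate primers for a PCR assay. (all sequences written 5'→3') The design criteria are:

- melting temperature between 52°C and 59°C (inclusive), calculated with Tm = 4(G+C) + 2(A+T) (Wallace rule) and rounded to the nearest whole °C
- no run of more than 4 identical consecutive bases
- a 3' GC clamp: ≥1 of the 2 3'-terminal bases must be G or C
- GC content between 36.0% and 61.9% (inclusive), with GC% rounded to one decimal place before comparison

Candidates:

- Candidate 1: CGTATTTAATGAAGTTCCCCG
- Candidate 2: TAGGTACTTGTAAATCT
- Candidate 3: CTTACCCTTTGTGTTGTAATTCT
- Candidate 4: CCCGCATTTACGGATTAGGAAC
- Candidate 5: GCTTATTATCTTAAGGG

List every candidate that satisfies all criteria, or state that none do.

None of the candidates satisfy all criteria.

Candidate 1 (21 nt, A=5 T=7 G=4 C=5): Tm = 2·12 + 4·9 = 60°C, outside 52–59°C ✗; longest run = 4 ✓; 3' end CG has 2 G/C ✓; GC 9/21 = 42.9% ✓ — fails.
Candidate 2 (17 nt, A=5 T=7 G=3 C=2): Tm = 2·12 + 4·5 = 44°C, outside 52–59°C ✗; longest run = 3 ✓; 3' end CT has 1 G/C ✓; GC 5/17 = 29.4%, outside 36.0–61.9% ✗ — fails.
Candidate 3 (23 nt, A=3 T=12 G=3 C=5): Tm = 2·15 + 4·8 = 62°C, outside 52–59°C ✗; longest run = 3 ✓; 3' end CT has 1 G/C ✓; GC 8/23 = 34.8%, outside 36.0–61.9% ✗ — fails.
Candidate 4 (22 nt, A=6 T=5 G=5 C=6): Tm = 2·11 + 4·11 = 66°C, outside 52–59°C ✗; longest run = 3 ✓; 3' end AC has 1 G/C ✓; GC 11/22 = 50.0% ✓ — fails.
Candidate 5 (17 nt, A=4 T=7 G=4 C=2): Tm = 2·11 + 4·6 = 46°C, outside 52–59°C ✗; longest run = 3 ✓; 3' end GG has 2 G/C ✓; GC 6/17 = 35.3%, outside 36.0–61.9% ✗ — fails.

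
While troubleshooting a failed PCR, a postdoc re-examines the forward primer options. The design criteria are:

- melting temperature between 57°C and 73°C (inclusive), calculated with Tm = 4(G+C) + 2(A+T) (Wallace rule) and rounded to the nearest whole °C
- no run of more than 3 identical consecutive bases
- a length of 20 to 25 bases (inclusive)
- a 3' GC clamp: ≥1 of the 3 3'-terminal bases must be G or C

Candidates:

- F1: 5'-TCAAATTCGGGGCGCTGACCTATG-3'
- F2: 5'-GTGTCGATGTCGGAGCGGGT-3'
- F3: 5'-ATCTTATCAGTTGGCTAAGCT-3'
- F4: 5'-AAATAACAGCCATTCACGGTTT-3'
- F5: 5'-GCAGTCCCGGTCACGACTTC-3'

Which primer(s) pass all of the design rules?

F2, F3 and F5.

F1 (24 nt, A=5 T=6 G=7 C=6): Tm = 2·11 + 4·13 = 74°C, outside 57–73°C ✗; longest run = 4, exceeds 3 ✗; length 24 ✓; 3' end ATG has 1 G/C ✓ — fails.
F2 (20 nt, A=2 T=5 G=10 C=3): Tm = 2·7 + 4·13 = 66°C ✓; longest run = 3 ✓; length 20 ✓; 3' end GGT has 2 G/C ✓ — passes.
F3 (21 nt, A=5 T=8 G=4 C=4): Tm = 2·13 + 4·8 = 58°C ✓; longest run = 2 ✓; length 21 ✓; 3' end GCT has 2 G/C ✓ — passes.
F4 (22 nt, A=8 T=6 G=3 C=5): Tm = 2·14 + 4·8 = 60°C ✓; longest run = 3 ✓; length 22 ✓; 3' end TTT has 0 G/C, need ≥1 ✗ — fails.
F5 (20 nt, A=3 T=4 G=5 C=8): Tm = 2·7 + 4·13 = 66°C ✓; longest run = 3 ✓; length 20 ✓; 3' end TTC has 1 G/C ✓ — passes.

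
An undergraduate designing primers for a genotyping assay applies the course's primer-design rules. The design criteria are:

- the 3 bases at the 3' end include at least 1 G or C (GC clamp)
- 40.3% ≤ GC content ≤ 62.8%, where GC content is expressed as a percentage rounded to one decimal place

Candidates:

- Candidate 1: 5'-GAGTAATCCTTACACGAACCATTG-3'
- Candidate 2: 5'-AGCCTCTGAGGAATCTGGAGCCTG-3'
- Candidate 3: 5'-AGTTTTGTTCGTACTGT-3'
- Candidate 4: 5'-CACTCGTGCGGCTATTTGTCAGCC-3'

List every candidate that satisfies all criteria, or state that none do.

Candidate 1, Candidate 2 and Candidate 4.

Candidate 1 (24 nt, A=8 T=6 G=4 C=6): 3' end TTG has 1 G/C ✓; GC 10/24 = 41.7% ✓ — passes.
Candidate 2 (24 nt, A=5 T=5 G=8 C=6): 3' end CTG has 2 G/C ✓; GC 14/24 = 58.3% ✓ — passes.
Candidate 3 (17 nt, A=2 T=9 G=4 C=2): 3' end TGT has 1 G/C ✓; GC 6/17 = 35.3%, outside 40.3–62.8% ✗ — fails.
Candidate 4 (24 nt, A=3 T=7 G=6 C=8): 3' end GCC has 3 G/C ✓; GC 14/24 = 58.3% ✓ — passes.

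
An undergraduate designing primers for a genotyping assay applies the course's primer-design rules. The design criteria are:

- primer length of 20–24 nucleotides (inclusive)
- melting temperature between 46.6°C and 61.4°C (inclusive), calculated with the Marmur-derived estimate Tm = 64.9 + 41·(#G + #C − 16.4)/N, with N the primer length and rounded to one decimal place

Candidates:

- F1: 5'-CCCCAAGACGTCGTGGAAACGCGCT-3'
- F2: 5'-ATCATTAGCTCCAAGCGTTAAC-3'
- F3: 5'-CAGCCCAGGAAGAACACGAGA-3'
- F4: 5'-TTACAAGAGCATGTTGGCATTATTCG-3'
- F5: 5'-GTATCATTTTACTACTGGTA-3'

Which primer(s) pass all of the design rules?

F2 and F3.

F1 (25 nt, A=6 T=3 G=7 C=9): length 25, outside 20–24 ✗; Tm = 64.9 + 41·(16 − 16.4)/25 = 64.2°C, outside 46.6–61.4°C ✗ — fails.
F2 (22 nt, A=7 T=6 G=3 C=6): length 22 ✓; Tm = 64.9 + 41·(9 − 16.4)/22 = 51.1°C ✓ — passes.
F3 (21 nt, A=9 T=0 G=6 C=6): length 21 ✓; Tm = 64.9 + 41·(12 − 16.4)/21 = 56.3°C ✓ — passes.
F4 (26 nt, A=7 T=9 G=6 C=4): length 26, outside 20–24 ✗; Tm = 64.9 + 41·(10 − 16.4)/26 = 54.8°C ✓ — fails.
F5 (20 nt, A=5 T=9 G=3 C=3): length 20 ✓; Tm = 64.9 + 41·(6 − 16.4)/20 = 43.6°C, outside 46.6–61.4°C ✗ — fails.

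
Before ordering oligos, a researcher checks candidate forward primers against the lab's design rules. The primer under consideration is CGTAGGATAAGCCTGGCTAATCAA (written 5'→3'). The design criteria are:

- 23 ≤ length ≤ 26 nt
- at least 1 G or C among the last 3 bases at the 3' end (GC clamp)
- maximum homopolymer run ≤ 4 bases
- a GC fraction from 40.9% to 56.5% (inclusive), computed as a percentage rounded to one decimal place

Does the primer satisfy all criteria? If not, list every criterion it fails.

Base counts: A=8, T=5, G=6, C=5 (length 24).
length: length 24 ✓
GC clamp: 3' end CAA has 1 G/C ✓
homopolymer run: longest run = 2 ✓
GC content: GC 11/24 = 45.8% ✓

Meets all criteria.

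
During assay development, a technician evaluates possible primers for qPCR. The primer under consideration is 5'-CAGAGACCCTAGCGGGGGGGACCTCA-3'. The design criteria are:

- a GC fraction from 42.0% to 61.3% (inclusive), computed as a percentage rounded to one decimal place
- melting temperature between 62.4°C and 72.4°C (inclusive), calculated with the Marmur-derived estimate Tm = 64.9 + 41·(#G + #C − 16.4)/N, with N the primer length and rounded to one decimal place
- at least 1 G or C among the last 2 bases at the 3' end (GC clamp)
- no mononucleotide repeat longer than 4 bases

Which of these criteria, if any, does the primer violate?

Base counts: A=6, T=2, G=10, C=8 (length 26).
GC content: GC 18/26 = 69.2%, outside 42.0–61.3% ✗
Tm: Tm = 64.9 + 41·(18 − 16.4)/26 = 67.4°C ✓
GC clamp: 3' end CA has 1 G/C ✓
homopolymer run: longest run = 7, exceeds 4 ✗

Fails: GC content, homopolymer run.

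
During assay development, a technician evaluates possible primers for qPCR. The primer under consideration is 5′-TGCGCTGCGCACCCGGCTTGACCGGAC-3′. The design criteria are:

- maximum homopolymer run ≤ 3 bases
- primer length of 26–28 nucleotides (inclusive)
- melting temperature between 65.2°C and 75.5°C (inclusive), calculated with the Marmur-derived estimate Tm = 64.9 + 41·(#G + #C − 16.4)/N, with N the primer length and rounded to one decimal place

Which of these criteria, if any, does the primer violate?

Base counts: A=3, T=4, G=9, C=11 (length 27).
homopolymer run: longest run = 3 ✓
length: length 27 ✓
Tm: Tm = 64.9 + 41·(20 − 16.4)/27 = 70.4°C ✓

Meets all criteria.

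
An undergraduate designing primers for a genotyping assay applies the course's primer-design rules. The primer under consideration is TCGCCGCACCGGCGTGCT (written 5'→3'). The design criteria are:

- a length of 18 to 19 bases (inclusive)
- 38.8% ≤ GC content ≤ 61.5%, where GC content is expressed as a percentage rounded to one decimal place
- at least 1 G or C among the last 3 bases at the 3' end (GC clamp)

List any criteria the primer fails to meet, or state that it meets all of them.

Base counts: A=1, T=3, G=6, C=8 (length 18).
length: length 18 ✓
GC content: GC 14/18 = 77.8%, outside 38.8–61.5% ✗
GC clamp: 3' end GCT has 2 G/C ✓

Fails: GC content.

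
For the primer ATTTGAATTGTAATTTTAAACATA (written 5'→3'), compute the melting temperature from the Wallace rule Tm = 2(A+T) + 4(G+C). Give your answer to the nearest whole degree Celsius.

54°C

Base counts: A=10, T=11, G=2, C=1 (length 24).
Tm = 2·(10+11) + 4·(2+1) = 2·21 + 4·3 = 42 + 12 = 54°C.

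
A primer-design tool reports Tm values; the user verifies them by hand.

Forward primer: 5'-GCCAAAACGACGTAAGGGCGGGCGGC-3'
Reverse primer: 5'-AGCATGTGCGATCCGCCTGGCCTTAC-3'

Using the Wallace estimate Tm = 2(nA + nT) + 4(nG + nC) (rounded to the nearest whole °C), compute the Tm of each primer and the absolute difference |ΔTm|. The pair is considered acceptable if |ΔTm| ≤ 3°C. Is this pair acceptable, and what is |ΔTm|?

|ΔTm| = 4°C; the pair is not acceptable.

Forward: A=7 T=1 G=11 C=7 → Tm = 2·8 + 4·18 = 88°C.
Reverse: A=4 T=6 G=7 C=9 → Tm = 2·10 + 4·16 = 84°C.
|ΔTm| = |88 − 84| = 4°C, > 3°C.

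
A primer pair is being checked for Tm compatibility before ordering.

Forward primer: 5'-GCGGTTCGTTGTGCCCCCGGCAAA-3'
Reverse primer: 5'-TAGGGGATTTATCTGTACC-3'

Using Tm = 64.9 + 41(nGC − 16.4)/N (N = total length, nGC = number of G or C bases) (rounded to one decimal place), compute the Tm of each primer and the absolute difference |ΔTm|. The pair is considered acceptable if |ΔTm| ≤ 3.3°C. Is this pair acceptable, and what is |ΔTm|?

|ΔTm| = 17.4°C; the pair is not acceptable.

Forward: G+C = 16, N = 24 → Tm = 64.9 + 41·(16 − 16.4)/24 = 64.2°C.
Reverse: G+C = 8, N = 19 → Tm = 64.9 + 41·(8 − 16.4)/19 = 46.8°C.
|ΔTm| = |64.2 − 46.8| = 17.4°C, > 3.3°C.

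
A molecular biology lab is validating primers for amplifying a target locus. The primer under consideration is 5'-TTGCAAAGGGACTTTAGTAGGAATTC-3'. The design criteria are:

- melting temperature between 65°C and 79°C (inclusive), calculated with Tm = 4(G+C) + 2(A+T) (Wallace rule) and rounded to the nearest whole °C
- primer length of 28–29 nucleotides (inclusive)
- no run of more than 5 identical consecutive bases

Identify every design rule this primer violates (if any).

Fails: length.

Base counts: A=8, T=8, G=7, C=3 (length 26).
Tm: Tm = 2·16 + 4·10 = 72°C ✓
length: length 26, outside 28–29 ✗
homopolymer run: longest run = 3 ✓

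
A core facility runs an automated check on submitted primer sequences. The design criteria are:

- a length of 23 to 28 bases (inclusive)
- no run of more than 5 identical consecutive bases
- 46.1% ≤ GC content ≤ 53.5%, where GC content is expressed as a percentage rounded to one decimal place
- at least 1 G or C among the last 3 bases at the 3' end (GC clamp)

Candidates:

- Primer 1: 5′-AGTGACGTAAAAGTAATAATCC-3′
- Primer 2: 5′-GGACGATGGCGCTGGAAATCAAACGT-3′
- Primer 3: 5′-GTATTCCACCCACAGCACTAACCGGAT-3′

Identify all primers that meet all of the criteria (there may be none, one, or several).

Primer 3 only.

Primer 1 (22 nt, A=10 T=5 G=4 C=3): length 22, outside 23–28 ✗; longest run = 4 ✓; GC 7/22 = 31.8%, outside 46.1–53.5% ✗; 3' end TCC has 2 G/C ✓ — fails.
Primer 2 (26 nt, A=8 T=4 G=9 C=5): length 26 ✓; longest run = 3 ✓; GC 14/26 = 53.8%, outside 46.1–53.5% ✗; 3' end CGT has 2 G/C ✓ — fails.
Primer 3 (27 nt, A=8 T=5 G=4 C=10): length 27 ✓; longest run = 3 ✓; GC 14/27 = 51.9% ✓; 3' end GAT has 1 G/C ✓ — passes.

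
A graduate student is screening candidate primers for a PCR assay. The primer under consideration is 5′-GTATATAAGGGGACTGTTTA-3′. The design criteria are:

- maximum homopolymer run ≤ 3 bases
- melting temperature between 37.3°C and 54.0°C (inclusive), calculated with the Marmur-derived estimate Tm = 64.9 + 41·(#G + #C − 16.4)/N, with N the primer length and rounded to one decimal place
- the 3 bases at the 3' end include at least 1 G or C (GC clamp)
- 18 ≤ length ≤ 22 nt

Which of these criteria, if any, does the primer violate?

Fails: homopolymer run, GC clamp.

Base counts: A=6, T=7, G=6, C=1 (length 20).
homopolymer run: longest run = 4, exceeds 3 ✗
Tm: Tm = 64.9 + 41·(7 − 16.4)/20 = 45.6°C ✓
GC clamp: 3' end TTA has 0 G/C, need ≥1 ✗
length: length 20 ✓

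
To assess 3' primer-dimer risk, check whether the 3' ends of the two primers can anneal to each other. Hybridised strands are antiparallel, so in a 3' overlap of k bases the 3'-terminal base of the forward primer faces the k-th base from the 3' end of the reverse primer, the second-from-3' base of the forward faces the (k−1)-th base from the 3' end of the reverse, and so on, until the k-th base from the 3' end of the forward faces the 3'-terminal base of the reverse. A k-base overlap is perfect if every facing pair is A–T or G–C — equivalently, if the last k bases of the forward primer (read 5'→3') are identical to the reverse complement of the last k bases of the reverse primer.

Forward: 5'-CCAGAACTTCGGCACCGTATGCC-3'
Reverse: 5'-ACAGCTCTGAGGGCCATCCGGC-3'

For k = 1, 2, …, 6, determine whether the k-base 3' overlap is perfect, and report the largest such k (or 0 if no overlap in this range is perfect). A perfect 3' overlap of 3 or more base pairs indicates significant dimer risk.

Longest perfect overlap: 3 complementary base pairs; significant dimer risk (threshold 3).

Last 6 bases (5'→3') — forward …TATGCC, reverse …TCCGGC.
Reverse complement of the reverse primer's last 6 bases: GCCGGA; its first k bases are the reverse complement of the reverse primer's last k bases, so a perfect k-base overlap needs the forward primer's last k bases to equal them.
Comparing (forward last k vs required): k=1: C vs G ✗; k=2: CC vs GC ✗; k=3: GCC vs GCC ✓; k=4: TGCC vs GCCG ✗; k=5: ATGCC vs GCCGG ✗; k=6: TATGCC vs GCCGGA ✗.
Only k = 3 is perfect, so the longest perfect 3' overlap is 3.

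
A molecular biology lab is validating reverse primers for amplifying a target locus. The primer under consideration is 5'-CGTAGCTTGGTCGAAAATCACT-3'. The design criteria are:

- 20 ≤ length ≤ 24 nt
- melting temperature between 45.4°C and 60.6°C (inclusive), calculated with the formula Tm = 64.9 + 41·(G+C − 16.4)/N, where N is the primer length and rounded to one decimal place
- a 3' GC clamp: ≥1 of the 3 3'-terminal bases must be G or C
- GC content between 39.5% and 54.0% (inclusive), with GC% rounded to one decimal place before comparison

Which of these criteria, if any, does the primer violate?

Meets all criteria.

Base counts: A=6, T=6, G=5, C=5 (length 22).
length: length 22 ✓
Tm: Tm = 64.9 + 41·(10 − 16.4)/22 = 53.0°C ✓
GC clamp: 3' end ACT has 1 G/C ✓
GC content: GC 10/22 = 45.5% ✓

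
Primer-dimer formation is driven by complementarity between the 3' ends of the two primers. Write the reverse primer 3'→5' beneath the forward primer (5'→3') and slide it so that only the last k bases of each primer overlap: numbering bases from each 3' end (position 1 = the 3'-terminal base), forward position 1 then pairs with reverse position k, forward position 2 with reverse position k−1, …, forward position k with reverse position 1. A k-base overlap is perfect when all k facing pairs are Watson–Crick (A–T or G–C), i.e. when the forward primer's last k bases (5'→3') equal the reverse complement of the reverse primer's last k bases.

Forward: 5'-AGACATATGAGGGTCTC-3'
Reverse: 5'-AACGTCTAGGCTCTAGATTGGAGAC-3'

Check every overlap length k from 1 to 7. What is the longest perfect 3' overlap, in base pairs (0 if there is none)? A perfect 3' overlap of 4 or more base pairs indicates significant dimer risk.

Longest perfect overlap: 5 complementary base pairs; significant dimer risk (threshold 4).

Last 7 bases (5'→3') — forward …GGGTCTC, reverse …TGGAGAC.
Reverse complement of the reverse primer's last 7 bases: GTCTCCA; its first k bases are the reverse complement of the reverse primer's last k bases, so a perfect k-base overlap needs the forward primer's last k bases to equal them.
Comparing (forward last k vs required): k=1: C vs G ✗; k=2: TC vs GT ✗; k=3: CTC vs GTC ✗; k=4: TCTC vs GTCT ✗; k=5: GTCTC vs GTCTC ✓; k=6: GGTCTC vs GTCTCC ✗; k=7: GGGTCTC vs GTCTCCA ✗.
Only k = 5 is perfect, so the longest perfect 3' overlap is 5.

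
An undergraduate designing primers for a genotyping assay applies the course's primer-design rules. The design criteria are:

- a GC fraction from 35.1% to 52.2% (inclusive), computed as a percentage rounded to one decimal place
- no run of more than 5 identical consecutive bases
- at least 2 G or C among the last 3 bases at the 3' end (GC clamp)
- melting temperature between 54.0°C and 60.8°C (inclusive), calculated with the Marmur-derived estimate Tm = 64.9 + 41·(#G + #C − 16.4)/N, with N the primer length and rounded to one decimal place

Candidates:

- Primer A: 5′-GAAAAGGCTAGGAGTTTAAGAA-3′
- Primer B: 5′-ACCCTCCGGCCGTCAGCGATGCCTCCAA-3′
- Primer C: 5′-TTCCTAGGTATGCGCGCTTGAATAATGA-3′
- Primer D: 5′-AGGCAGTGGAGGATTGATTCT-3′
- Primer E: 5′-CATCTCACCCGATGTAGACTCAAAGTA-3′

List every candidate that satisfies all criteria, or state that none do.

None of the candidates satisfy all criteria.

Primer A (22 nt, A=10 T=4 G=7 C=1): GC 8/22 = 36.4% ✓; longest run = 4 ✓; 3' end GAA has 1 G/C, need ≥2 ✗; Tm = 64.9 + 41·(8 − 16.4)/22 = 49.2°C, outside 54.0–60.8°C ✗ — fails.
Primer B (28 nt, A=5 T=4 G=6 C=13): GC 19/28 = 67.9%, outside 35.1–52.2% ✗; longest run = 3 ✓; 3' end CAA has 1 G/C, need ≥2 ✗; Tm = 64.9 + 41·(19 − 16.4)/28 = 68.7°C, outside 54.0–60.8°C ✗ — fails.
Primer C (28 nt, A=7 T=9 G=7 C=5): GC 12/28 = 42.9% ✓; longest run = 2 ✓; 3' end TGA has 1 G/C, need ≥2 ✗; Tm = 64.9 + 41·(12 − 16.4)/28 = 58.5°C ✓ — fails.
Primer D (21 nt, A=5 T=6 G=8 C=2): GC 10/21 = 47.6% ✓; longest run = 2 ✓; 3' end TCT has 1 G/C, need ≥2 ✗; Tm = 64.9 + 41·(10 − 16.4)/21 = 52.4°C, outside 54.0–60.8°C ✗ — fails.
Primer E (27 nt, A=9 T=6 G=4 C=8): GC 12/27 = 44.4% ✓; longest run = 3 ✓; 3' end GTA has 1 G/C, need ≥2 ✗; Tm = 64.9 + 41·(12 − 16.4)/27 = 58.2°C ✓ — fails.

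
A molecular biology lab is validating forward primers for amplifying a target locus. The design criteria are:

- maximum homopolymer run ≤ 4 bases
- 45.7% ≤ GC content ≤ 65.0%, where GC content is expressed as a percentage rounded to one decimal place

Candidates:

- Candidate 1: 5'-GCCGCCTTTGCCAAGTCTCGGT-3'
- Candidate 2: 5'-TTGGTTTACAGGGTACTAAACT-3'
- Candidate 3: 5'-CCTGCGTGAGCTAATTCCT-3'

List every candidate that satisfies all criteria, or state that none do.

Candidate 1 (22 nt, A=2 T=6 G=6 C=8): longest run = 3 ✓; GC 14/22 = 63.6% ✓ — passes.
Candidate 2 (22 nt, A=6 T=8 G=5 C=3): longest run = 3 ✓; GC 8/22 = 36.4%, outside 45.7–65.0% ✗ — fails.
Candidate 3 (19 nt, A=3 T=6 G=4 C=6): longest run = 2 ✓; GC 10/19 = 52.6% ✓ — passes.

Candidate 1 and Candidate 3.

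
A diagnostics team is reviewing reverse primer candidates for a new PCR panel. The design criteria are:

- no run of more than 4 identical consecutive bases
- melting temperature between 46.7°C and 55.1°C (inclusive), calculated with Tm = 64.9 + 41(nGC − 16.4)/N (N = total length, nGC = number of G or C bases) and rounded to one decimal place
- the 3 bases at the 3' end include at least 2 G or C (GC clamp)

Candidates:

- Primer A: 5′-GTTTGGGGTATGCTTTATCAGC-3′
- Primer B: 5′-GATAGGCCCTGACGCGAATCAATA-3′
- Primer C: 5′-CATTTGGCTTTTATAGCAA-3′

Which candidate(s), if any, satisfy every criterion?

Primer A only.

Primer A (22 nt, A=3 T=9 G=7 C=3): longest run = 4 ✓; Tm = 64.9 + 41·(10 − 16.4)/22 = 53.0°C ✓; 3' end AGC has 2 G/C ✓ — passes.
Primer B (24 nt, A=8 T=4 G=6 C=6): longest run = 3 ✓; Tm = 64.9 + 41·(12 − 16.4)/24 = 57.4°C, outside 46.7–55.1°C ✗; 3' end ATA has 0 G/C, need ≥2 ✗ — fails.
Primer C (19 nt, A=5 T=8 G=3 C=3): longest run = 4 ✓; Tm = 64.9 + 41·(6 − 16.4)/19 = 42.5°C, outside 46.7–55.1°C ✗; 3' end CAA has 1 G/C, need ≥2 ✗ — fails.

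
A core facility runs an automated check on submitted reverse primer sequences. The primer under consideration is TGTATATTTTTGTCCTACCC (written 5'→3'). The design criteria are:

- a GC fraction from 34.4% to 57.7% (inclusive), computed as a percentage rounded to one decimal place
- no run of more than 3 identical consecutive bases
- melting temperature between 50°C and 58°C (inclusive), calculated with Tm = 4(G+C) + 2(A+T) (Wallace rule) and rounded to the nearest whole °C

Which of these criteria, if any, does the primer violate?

Base counts: A=3, T=10, G=2, C=5 (length 20).
GC content: GC 7/20 = 35.0% ✓
homopolymer run: longest run = 5, exceeds 3 ✗
Tm: Tm = 2·13 + 4·7 = 54°C ✓

Fails: homopolymer run.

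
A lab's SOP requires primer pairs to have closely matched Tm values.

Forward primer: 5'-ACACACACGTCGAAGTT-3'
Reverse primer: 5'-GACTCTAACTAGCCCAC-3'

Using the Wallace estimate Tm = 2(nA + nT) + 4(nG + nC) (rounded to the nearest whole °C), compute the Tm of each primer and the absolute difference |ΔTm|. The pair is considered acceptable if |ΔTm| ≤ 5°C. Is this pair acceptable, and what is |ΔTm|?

|ΔTm| = 2°C; the pair is acceptable.

Forward: A=6 T=3 G=3 C=5 → Tm = 2·9 + 4·8 = 50°C.
Reverse: A=5 T=3 G=2 C=7 → Tm = 2·8 + 4·9 = 52°C.
|ΔTm| = |50 − 52| = 2°C, ≤ 5°C.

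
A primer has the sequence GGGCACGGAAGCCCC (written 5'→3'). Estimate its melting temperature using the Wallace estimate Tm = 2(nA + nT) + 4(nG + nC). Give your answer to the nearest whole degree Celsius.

54°C

Base counts: A=3, T=0, G=6, C=6 (length 15).
Tm = 2·(3+0) + 4·(6+6) = 2·3 + 4·12 = 6 + 48 = 54°C.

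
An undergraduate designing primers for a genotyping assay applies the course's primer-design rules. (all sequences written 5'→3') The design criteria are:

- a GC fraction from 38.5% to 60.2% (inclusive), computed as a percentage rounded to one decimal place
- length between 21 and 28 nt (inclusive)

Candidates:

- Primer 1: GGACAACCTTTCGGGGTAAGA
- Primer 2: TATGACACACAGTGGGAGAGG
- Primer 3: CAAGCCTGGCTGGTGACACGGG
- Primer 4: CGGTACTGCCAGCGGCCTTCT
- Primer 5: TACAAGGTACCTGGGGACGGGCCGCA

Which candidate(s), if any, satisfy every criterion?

Primer 1 (21 nt, A=6 T=4 G=7 C=4): GC 11/21 = 52.4% ✓; length 21 ✓ — passes.
Primer 2 (21 nt, A=7 T=3 G=8 C=3): GC 11/21 = 52.4% ✓; length 21 ✓ — passes.
Primer 3 (22 nt, A=4 T=3 G=9 C=6): GC 15/22 = 68.2%, outside 38.5–60.2% ✗; length 22 ✓ — fails.
Primer 4 (21 nt, A=2 T=5 G=6 C=8): GC 14/21 = 66.7%, outside 38.5–60.2% ✗; length 21 ✓ — fails.
Primer 5 (26 nt, A=6 T=3 G=10 C=7): GC 17/26 = 65.4%, outside 38.5–60.2% ✗; length 26 ✓ — fails.

Primer 1 and Primer 2.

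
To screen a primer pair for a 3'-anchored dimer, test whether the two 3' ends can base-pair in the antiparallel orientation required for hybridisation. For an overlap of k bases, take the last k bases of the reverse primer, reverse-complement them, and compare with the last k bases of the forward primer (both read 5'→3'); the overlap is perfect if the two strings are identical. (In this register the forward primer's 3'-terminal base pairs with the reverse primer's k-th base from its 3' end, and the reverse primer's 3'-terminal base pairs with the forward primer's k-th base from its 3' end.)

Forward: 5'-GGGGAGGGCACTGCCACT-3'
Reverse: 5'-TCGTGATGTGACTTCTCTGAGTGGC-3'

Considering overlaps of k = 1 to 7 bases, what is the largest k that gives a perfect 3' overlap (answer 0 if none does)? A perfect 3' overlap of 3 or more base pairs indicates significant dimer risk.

Last 7 bases (5'→3') — forward …TGCCACT, reverse …GAGTGGC.
Reverse complement of the reverse primer's last 7 bases: GCCACTC; its first k bases are the reverse complement of the reverse primer's last k bases, so a perfect k-base overlap needs the forward primer's last k bases to equal them.
Comparing (forward last k vs required): k=1: T vs G ✗; k=2: CT vs GC ✗; k=3: ACT vs GCC ✗; k=4: CACT vs GCCA ✗; k=5: CCACT vs GCCAC ✗; k=6: GCCACT vs GCCACT ✓; k=7: TGCCACT vs GCCACTC ✗.
Only k = 6 is perfect, so the longest perfect 3' overlap is 6.

Longest perfect overlap: 6 complementary base pairs; significant dimer risk (threshold 3).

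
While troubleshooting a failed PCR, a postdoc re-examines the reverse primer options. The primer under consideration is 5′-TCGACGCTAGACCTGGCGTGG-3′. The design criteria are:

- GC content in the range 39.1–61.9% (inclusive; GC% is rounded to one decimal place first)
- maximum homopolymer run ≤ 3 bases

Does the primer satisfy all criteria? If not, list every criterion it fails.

Base counts: A=3, T=4, G=8, C=6 (length 21).
GC content: GC 14/21 = 66.7%, outside 39.1–61.9% ✗
homopolymer run: longest run = 2 ✓

Fails: GC content.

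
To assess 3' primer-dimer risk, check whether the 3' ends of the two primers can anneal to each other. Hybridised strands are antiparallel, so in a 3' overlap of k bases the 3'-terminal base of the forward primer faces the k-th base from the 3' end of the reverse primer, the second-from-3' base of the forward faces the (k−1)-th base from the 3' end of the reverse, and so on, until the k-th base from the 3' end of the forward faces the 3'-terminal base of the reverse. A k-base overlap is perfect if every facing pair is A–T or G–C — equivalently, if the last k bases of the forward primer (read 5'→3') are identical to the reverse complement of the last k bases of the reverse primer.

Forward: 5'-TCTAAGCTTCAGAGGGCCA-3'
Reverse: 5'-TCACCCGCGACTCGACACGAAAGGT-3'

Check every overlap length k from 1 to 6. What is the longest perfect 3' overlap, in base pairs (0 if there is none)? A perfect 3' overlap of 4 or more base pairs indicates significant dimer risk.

Last 6 bases (5'→3') — forward …GGGCCA, reverse …AAAGGT.
Reverse complement of the reverse primer's last 6 bases: ACCTTT; its first k bases are the reverse complement of the reverse primer's last k bases, so a perfect k-base overlap needs the forward primer's last k bases to equal them.
Comparing (forward last k vs required): k=1: A vs A ✓; k=2: CA vs AC ✗; k=3: CCA vs ACC ✗; k=4: GCCA vs ACCT ✗; k=5: GGCCA vs ACCTT ✗; k=6: GGGCCA vs ACCTTT ✗.
Only k = 1 is perfect, so the longest perfect 3' overlap is 1.

Longest perfect overlap: 1 complementary base pair; below the dimer-risk threshold (threshold 4).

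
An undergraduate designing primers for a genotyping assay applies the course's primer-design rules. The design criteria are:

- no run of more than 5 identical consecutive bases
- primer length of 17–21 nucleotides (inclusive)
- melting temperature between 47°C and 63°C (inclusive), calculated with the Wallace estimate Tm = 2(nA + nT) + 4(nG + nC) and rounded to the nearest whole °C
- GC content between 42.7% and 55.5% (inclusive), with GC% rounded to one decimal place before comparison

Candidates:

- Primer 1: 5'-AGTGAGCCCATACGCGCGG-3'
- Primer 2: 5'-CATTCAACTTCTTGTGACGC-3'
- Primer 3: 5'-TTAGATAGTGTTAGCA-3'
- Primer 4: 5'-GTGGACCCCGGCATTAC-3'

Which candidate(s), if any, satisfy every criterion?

Primer 2 only.

Primer 1 (19 nt, A=4 T=2 G=7 C=6): longest run = 3 ✓; length 19 ✓; Tm = 2·6 + 4·13 = 64°C, outside 47–63°C ✗; GC 13/19 = 68.4%, outside 42.7–55.5% ✗ — fails.
Primer 2 (20 nt, A=4 T=7 G=3 C=6): longest run = 2 ✓; length 20 ✓; Tm = 2·11 + 4·9 = 58°C ✓; GC 9/20 = 45.0% ✓ — passes.
Primer 3 (16 nt, A=5 T=6 G=4 C=1): longest run = 2 ✓; length 16, outside 17–21 ✗; Tm = 2·11 + 4·5 = 42°C, outside 47–63°C ✗; GC 5/16 = 31.3%, outside 42.7–55.5% ✗ — fails.
Primer 4 (17 nt, A=3 T=3 G=5 C=6): longest run = 4 ✓; length 17 ✓; Tm = 2·6 + 4·11 = 56°C ✓; GC 11/17 = 64.7%, outside 42.7–55.5% ✗ — fails.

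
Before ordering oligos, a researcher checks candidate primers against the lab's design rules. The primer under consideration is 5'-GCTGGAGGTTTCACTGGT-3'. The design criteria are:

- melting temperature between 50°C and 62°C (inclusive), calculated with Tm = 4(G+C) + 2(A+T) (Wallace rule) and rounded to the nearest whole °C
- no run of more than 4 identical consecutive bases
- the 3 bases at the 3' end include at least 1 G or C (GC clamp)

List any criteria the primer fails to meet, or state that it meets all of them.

Base counts: A=2, T=6, G=7, C=3 (length 18).
Tm: Tm = 2·8 + 4·10 = 56°C ✓
homopolymer run: longest run = 3 ✓
GC clamp: 3' end GGT has 2 G/C ✓

Meets all criteria.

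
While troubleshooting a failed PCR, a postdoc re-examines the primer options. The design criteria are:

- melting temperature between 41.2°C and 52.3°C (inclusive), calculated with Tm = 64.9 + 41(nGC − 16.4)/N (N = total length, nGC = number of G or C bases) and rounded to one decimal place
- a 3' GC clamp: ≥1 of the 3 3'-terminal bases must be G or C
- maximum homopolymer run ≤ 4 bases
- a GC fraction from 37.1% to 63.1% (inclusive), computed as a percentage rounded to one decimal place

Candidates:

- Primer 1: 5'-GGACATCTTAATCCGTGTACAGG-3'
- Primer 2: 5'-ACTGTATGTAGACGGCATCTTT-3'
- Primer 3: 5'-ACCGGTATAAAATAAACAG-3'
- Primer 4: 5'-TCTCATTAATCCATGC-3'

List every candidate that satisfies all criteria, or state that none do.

Primer 1 (23 nt, A=6 T=6 G=6 C=5): Tm = 64.9 + 41·(11 − 16.4)/23 = 55.3°C, outside 41.2–52.3°C ✗; 3' end AGG has 2 G/C ✓; longest run = 2 ✓; GC 11/23 = 47.8% ✓ — fails.
Primer 2 (22 nt, A=5 T=8 G=5 C=4): Tm = 64.9 + 41·(9 − 16.4)/22 = 51.1°C ✓; 3' end TTT has 0 G/C, need ≥1 ✗; longest run = 3 ✓; GC 9/22 = 40.9% ✓ — fails.
Primer 3 (19 nt, A=10 T=3 G=3 C=3): Tm = 64.9 + 41·(6 − 16.4)/19 = 42.5°C ✓; 3' end CAG has 2 G/C ✓; longest run = 4 ✓; GC 6/19 = 31.6%, outside 37.1–63.1% ✗ — fails.
Primer 4 (16 nt, A=4 T=6 G=1 C=5): Tm = 64.9 + 41·(6 − 16.4)/16 = 38.3°C, outside 41.2–52.3°C ✗; 3' end TGC has 2 G/C ✓; longest run = 2 ✓; GC 6/16 = 37.5% ✓ — fails.

None of the candidates satisfy all criteria.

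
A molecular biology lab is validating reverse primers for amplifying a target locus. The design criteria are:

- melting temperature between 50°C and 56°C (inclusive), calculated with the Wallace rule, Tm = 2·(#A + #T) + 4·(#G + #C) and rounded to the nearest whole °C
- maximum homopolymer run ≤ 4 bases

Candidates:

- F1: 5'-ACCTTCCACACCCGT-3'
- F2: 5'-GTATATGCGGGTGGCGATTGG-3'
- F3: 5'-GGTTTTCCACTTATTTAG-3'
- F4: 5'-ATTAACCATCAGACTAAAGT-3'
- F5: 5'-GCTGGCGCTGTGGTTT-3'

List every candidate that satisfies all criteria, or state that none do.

F4 and F5.

F1 (15 nt, A=3 T=3 G=1 C=8): Tm = 2·6 + 4·9 = 48°C, outside 50–56°C ✗; longest run = 3 ✓ — fails.
F2 (21 nt, A=3 T=6 G=10 C=2): Tm = 2·9 + 4·12 = 66°C, outside 50–56°C ✗; longest run = 3 ✓ — fails.
F3 (18 nt, A=3 T=9 G=3 C=3): Tm = 2·12 + 4·6 = 48°C, outside 50–56°C ✗; longest run = 4 ✓ — fails.
F4 (20 nt, A=9 T=5 G=2 C=4): Tm = 2·14 + 4·6 = 52°C ✓; longest run = 3 ✓ — passes.
F5 (16 nt, A=0 T=6 G=7 C=3): Tm = 2·6 + 4·10 = 52°C ✓; longest run = 3 ✓ — passes.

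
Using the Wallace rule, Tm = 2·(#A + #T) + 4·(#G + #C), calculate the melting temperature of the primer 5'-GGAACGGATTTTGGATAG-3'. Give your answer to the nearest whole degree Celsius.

Base counts: A=5, T=5, G=7, C=1 (length 18).
Tm = 2·(5+5) + 4·(7+1) = 2·10 + 4·8 = 20 + 32 = 52°C.

52°C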